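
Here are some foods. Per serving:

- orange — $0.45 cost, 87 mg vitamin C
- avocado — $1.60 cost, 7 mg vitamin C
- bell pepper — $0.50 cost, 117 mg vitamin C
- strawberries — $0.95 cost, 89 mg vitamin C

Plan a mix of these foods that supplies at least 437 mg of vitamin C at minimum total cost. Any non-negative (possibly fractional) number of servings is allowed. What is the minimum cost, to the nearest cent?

Cost per mg of vitamin C: bell pepper $0.0043, orange $0.0052, strawberries $0.0107, avocado $0.2286.
With no serving limits, use only bell pepper: 437 mg / 117 mg = 3.735 servings × $0.50 = $1.87.

$1.87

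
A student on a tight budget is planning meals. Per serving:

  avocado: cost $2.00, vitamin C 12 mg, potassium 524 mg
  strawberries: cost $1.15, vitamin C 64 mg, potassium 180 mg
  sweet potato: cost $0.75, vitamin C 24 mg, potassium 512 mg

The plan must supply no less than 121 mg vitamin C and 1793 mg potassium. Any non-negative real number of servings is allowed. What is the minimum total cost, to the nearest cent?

avocado only: max(121/12, 1793/524) = 10.08 servings → $20.17.
strawberries only: max(121/64, 1793/180) = 9.961 servings → $11.46.
sweet potato only: max(121/24, 1793/512) = 5.042 servings → $3.78.
avocado + strawberries with both tight: 2.963 servings and 1.335 servings → $7.46.
avocado + sweet potato: the both-tight solution has a negative serving — not a feasible corner.
strawberries + sweet potato with both tight: 0.6651 servings and 3.268 servings → $3.22.
Cheapest feasible corner: $3.22.

$3.22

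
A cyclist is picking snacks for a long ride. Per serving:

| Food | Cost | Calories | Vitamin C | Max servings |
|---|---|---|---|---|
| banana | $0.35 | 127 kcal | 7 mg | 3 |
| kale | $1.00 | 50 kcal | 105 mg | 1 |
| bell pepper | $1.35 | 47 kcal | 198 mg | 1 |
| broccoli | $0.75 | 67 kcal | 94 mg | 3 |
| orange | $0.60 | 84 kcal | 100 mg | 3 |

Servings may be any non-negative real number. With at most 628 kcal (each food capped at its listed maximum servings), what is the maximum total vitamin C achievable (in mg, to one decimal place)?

Vitamin C per kcal: bell pepper 4.213, kale 2.1, broccoli 1.403, orange 1.19, banana 0.05512.
Take 1 serving of bell pepper: uses 47 kcal, +198.0 mg vitamin C (running total 198.0 mg).
Take 1 serving of kale: uses 50 kcal, +105.0 mg vitamin C (running total 303.0 mg).
Take 3 servings of broccoli: uses 201 kcal, +282.0 mg vitamin C (running total 585.0 mg).
Take 3 servings of orange: uses 252 kcal, +300.0 mg vitamin C (running total 885.0 mg).
Take 0.6142 servings of banana: uses 78 kcal, +4.3 mg vitamin C (running total 889.3 mg).
Filling greedily by vitamin C-per-kcal is optimal for one linear limit, giving 889.3 mg.

889.3 mg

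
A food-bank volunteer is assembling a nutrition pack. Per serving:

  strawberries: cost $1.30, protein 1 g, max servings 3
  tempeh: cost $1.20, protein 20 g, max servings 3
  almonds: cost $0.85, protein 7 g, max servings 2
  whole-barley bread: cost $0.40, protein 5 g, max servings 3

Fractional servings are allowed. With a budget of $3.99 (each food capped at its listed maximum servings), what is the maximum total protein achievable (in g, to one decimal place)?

Protein per dollar: tempeh 16.67, whole-barley bread 12.5, almonds 8.235, strawberries 0.7692.
Take 3 servings of tempeh: spends $3.60, +60.0 g protein (running total 60.0 g).
Take 0.975 servings of whole-barley bread: spends $0.39, +4.9 g protein (running total 64.9 g).
Greedy by best ratio exhausts the cost allowance optimally: 64.9 g.

64.9 g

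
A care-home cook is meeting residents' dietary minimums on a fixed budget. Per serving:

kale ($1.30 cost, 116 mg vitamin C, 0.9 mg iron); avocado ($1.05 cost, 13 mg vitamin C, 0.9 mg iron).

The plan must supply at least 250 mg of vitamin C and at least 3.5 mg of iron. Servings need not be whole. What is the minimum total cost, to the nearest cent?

kale only: max(250/116, 3.5/0.9) = 3.889 servings → $5.06.
avocado only: max(250/13, 3.5/0.9) = 19.23 servings → $20.19.
kale + avocado with both tight: 1.936 servings and 1.953 servings → $4.57.
So the least-cost plan costs $4.57.

$4.57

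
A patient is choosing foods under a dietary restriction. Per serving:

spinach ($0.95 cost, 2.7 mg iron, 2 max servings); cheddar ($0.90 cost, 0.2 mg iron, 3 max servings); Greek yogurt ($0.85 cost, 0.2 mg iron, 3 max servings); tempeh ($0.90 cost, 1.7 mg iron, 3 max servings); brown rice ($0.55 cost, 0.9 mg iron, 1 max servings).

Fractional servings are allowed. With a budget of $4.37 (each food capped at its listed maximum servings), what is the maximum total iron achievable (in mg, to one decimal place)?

Iron per dollar: spinach 2.842, tempeh 1.889, brown rice 1.636, Greek yogurt 0.2353, cheddar 0.2222.
Take 2 servings of spinach: spends $1.90, +5.4 mg iron (running total 5.4 mg).
Take 2.744 servings of tempeh: spends $2.47, +4.7 mg iron (running total 10.1 mg).
Filling greedily by iron-per-dollar is optimal for one linear limit, giving 10.1 mg.

10.1 mg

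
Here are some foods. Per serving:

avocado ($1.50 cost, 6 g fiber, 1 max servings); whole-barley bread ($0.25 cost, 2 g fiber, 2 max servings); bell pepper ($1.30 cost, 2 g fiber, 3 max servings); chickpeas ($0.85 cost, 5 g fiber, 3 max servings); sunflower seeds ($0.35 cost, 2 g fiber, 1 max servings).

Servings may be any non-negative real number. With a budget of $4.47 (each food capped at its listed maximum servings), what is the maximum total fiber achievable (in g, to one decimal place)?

Fiber per dollar: whole-barley bread 8, chickpeas 5.882, sunflower seeds 5.714, avocado 4, bell pepper 1.538.
Take 2 servings of whole-barley bread: spends $0.50, +4.0 g fiber (running total 4.0 g).
Take 3 servings of chickpeas: spends $2.55, +15.0 g fiber (running total 19.0 g).
Take 1 serving of sunflower seeds: spends $0.35, +2.0 g fiber (running total 21.0 g).
Take 0.7133 servings of avocado: spends $1.07, +4.3 g fiber (running total 25.3 g).
Filling greedily by fiber-per-dollar is optimal for one linear limit, giving 25.3 g.

25.3 g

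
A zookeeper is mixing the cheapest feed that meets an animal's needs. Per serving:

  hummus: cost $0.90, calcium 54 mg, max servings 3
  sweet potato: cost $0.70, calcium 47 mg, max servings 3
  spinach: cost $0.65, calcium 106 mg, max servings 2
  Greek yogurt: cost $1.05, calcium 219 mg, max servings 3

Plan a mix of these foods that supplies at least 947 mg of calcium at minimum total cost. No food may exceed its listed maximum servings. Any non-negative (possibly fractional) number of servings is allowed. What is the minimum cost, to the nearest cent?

Cost per mg of calcium: Greek yogurt $0.0048, spinach $0.0061, sweet potato $0.0149, hummus $0.0167.
Take 3 servings of Greek yogurt: +657.0 mg calcium for $3.15 (total $3.15, still need 290.0 mg).
Take 2 servings of spinach: +212.0 mg calcium for $1.30 (total $4.45, still need 78.0 mg).
Take 1.66 servings of sweet potato: +78.0 mg calcium for $1.16 (total $5.61, still need 0.0 mg).
Greedy by cheapest-per-mg is optimal for a single linear constraint, so the minimum cost is $5.61.

$5.61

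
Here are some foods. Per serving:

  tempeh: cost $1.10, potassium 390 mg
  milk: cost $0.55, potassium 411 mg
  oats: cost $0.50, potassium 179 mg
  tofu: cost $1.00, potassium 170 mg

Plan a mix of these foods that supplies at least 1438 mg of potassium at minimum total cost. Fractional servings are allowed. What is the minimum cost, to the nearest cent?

$1.92

Cost per mg of potassium: milk $0.0013, oats $0.0028, tempeh $0.0028, tofu $0.0059.
With no serving limits, use only milk: 1438 mg / 411 mg = 3.499 servings × $0.55 = $1.92.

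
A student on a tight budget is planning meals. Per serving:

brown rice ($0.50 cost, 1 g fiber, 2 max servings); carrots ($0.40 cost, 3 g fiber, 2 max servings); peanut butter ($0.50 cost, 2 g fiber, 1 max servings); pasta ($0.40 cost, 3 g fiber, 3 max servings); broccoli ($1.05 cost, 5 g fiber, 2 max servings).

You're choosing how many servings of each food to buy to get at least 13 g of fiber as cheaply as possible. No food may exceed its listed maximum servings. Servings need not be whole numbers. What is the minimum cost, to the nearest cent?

Cost per g of fiber: carrots $0.1333, pasta $0.1333, broccoli $0.2100, peanut butter $0.2500, brown rice $0.5000.
Take 2 servings of carrots: +6.0 g fiber for $0.80 (total $0.80, still need 7.0 g).
Take 2.333 servings of pasta: +7.0 g fiber for $0.93 (total $1.73, still need 0.0 g).
Greedy by cheapest-per-g is optimal for a single linear constraint, so the minimum cost is $1.73.

$1.73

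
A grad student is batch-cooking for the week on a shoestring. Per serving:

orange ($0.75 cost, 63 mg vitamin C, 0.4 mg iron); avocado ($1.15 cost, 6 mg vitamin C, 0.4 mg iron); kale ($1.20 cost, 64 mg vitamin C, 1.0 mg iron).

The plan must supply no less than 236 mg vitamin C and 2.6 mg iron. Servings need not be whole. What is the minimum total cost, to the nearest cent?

Minimising a linear cost over {vitamin C ≥ 236, iron ≥ 2.6, servings ≥ 0} — the optimum is at a vertex, using one or two foods.
orange only: max(236/63, 2.6/0.4) = 6.5 servings → $4.88.
avocado only: max(236/6, 2.6/0.4) = 39.33 servings → $45.23.
kale only: max(236/64, 2.6/1.0) = 3.688 servings → $4.42.
orange + avocado with both tight: 3.456 servings and 3.044 servings → $6.09.
orange + kale with both tight: 1.861 servings and 1.856 servings → $3.62.
avocado + kale: intersection lies outside the first quadrant.
Cheapest feasible corner: $3.62.

$3.62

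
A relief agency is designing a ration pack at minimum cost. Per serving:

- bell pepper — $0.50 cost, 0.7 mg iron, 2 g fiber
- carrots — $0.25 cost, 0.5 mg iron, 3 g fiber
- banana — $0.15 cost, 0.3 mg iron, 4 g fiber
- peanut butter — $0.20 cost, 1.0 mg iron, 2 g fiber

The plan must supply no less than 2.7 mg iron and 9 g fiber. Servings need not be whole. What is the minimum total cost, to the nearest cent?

$0.64

bell pepper only: max(2.7/0.7, 9/2) = 4.5 servings → $2.25.
carrots only: max(2.7/0.5, 9/3) = 5.4 servings → $1.35.
banana only: max(2.7/0.3, 9/4) = 9 servings → $1.35.
peanut butter only: max(2.7/1.0, 9/2) = 4.5 servings → $0.90.
bell pepper + carrots with both tight: 3.273 servings and 0.8182 servings → $1.84.
bell pepper + banana with both tight: 3.682 servings and 0.4091 servings → $1.90.
bell pepper + peanut butter: the both-tight solution has a negative serving — not a feasible corner.
carrots + banana: intersection lies outside the first quadrant.
carrots + peanut butter with both tight: 1.8 servings and 1.8 servings → $0.81.
banana + peanut butter with both tight: 1.059 servings and 2.382 servings → $0.64.
So the least-cost plan costs $0.64.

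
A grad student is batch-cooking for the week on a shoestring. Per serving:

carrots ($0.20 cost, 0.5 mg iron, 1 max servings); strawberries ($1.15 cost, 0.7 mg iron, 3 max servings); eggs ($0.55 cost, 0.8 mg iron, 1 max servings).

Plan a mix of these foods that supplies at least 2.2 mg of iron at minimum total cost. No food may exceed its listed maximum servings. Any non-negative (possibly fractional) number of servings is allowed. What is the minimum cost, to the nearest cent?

$2.23

Cost per mg of iron: carrots $0.4000, eggs $0.6875, strawberries $1.6429.
Take 1 serving of carrots: +0.5 mg iron for $0.20 (total $0.20, still need 1.7 mg).
Take 1 serving of eggs: +0.8 mg iron for $0.55 (total $0.75, still need 0.9 mg).
Take 1.286 servings of strawberries: +0.9 mg iron for $1.48 (total $2.23, still need 0.0 mg).
Filling from the cheapest source first is optimal under one linear minimum: $2.23.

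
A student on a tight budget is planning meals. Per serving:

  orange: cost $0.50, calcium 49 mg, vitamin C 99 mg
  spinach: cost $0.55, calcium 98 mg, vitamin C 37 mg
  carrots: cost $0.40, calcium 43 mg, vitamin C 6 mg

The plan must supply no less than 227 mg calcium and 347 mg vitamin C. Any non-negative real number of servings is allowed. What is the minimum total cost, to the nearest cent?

orange only: max(227/49, 347/99) = 4.633 servings → $2.32.
spinach only: max(227/98, 347/37) = 9.378 servings → $5.16.
carrots only: max(227/43, 347/6) = 57.83 servings → $23.13.
orange + spinach with both tight: 3.246 servings and 0.6934 servings → $2.00.
orange + carrots with both tight: 3.421 servings and 1.38 servings → $2.26.
spinach + carrots with both targets exact would need a negative amount; discard.
The minimum over all feasible corners is $2.00.

$2.00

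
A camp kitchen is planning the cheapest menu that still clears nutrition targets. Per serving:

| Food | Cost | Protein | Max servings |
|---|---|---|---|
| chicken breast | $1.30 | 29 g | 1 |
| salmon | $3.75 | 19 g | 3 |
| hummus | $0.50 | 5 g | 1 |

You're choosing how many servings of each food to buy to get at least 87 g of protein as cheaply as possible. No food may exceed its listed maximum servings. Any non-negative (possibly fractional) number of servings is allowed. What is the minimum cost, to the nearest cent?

Cost per g of protein: chicken breast $0.0448, hummus $0.1000, salmon $0.1974.
Take 1 serving of chicken breast: +29.0 g protein for $1.30 (total $1.30, still need 58.0 g).
Take 1 serving of hummus: +5.0 g protein for $0.50 (total $1.80, still need 53.0 g).
Take 2.789 servings of salmon: +53.0 g protein for $10.46 (total $12.26, still need 0.0 g).
Filling from the cheapest source first is optimal under one linear minimum: $12.26.

$12.26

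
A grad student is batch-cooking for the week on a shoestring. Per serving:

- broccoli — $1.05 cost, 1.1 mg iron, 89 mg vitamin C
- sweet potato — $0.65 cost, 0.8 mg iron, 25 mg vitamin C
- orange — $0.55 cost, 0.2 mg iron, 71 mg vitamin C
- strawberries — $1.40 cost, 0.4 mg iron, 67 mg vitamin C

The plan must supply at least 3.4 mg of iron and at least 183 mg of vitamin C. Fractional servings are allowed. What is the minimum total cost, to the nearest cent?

$2.98

broccoli only: max(3.4/1.1, 183/89) = 3.091 servings → $3.25.
sweet potato only: max(3.4/0.8, 183/25) = 7.32 servings → $4.76.
orange only: max(3.4/0.2, 183/71) = 17 servings → $9.35.
strawberries only: max(3.4/0.4, 183/67) = 8.5 servings → $11.90.
broccoli + sweet potato with both tight: 1.405 servings and 2.318 servings → $2.98.
broccoli + orange: intersection lies outside the first quadrant.
broccoli + strawberries with both targets exact would need a negative amount; discard.
sweet potato + orange with both tight: 3.954 servings and 1.185 servings → $3.22.
sweet potato + strawberries with both tight: 3.546 servings and 1.408 servings → $4.28.
orange + strawberries: the both-tight solution has a negative serving — not a feasible corner.
The minimum over all feasible corners is $2.98.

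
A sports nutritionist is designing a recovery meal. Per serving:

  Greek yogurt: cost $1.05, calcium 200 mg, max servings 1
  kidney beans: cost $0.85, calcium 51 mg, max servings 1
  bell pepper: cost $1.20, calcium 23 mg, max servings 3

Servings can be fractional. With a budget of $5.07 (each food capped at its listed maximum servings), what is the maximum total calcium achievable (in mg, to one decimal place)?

311.8 mg

Calcium per dollar: Greek yogurt 190.5, kidney beans 60, bell pepper 19.17.
Take 1 serving of Greek yogurt: spends $1.05, +200.0 mg calcium (running total 200.0 mg).
Take 1 serving of kidney beans: spends $0.85, +51.0 mg calcium (running total 251.0 mg).
Take 2.642 servings of bell pepper: spends $3.17, +60.8 mg calcium (running total 311.8 mg).
Filling greedily by calcium-per-dollar is optimal for one linear limit, giving 311.8 mg.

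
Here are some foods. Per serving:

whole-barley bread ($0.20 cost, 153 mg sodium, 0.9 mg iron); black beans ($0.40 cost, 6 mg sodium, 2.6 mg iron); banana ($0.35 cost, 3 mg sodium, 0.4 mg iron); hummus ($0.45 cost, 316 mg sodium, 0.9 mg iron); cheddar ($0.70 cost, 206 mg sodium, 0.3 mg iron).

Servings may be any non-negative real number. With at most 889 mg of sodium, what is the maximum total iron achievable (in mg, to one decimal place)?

Iron per mg sodium: black beans 0.4333, banana 0.1333, whole-barley bread 0.005882, hummus 0.002848, cheddar 0.001456.
With no serving limits, spend the whole sodium allowance on black beans: 889 mg / 6 mg × 2.6 mg = 385.2 mg.

385.2 mg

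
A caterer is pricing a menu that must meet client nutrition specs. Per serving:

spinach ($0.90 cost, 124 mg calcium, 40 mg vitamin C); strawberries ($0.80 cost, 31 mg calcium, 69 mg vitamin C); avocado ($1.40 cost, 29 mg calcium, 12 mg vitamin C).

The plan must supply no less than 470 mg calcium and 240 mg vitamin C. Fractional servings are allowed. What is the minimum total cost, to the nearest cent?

An LP optimum is at a vertex; with two nutrient constraints at most two foods are used. Check each candidate.
spinach only: max(470/124, 240/40) = 6 servings → $5.40.
strawberries only: max(470/31, 240/69) = 15.16 servings → $12.13.
avocado only: max(470/29, 240/12) = 20 servings → $28.00.
spinach + strawberries with both tight: 3.416 servings and 1.498 servings → $4.27.
spinach + avocado: the both-tight solution has a negative serving — not a feasible corner.
strawberries + avocado with both tight: 0.8103 servings and 15.34 servings → $22.13.
So the least-cost plan costs $4.27.

$4.27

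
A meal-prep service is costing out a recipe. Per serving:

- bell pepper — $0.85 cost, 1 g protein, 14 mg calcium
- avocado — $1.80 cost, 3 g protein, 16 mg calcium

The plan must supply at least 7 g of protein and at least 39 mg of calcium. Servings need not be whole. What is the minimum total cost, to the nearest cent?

Two binding constraints pin down two serving amounts, so the optimal mix uses at most two foods. The candidates are each food alone (scaled to the tighter of protein/calcium) and each pair with both constraints tight.
bell pepper only: max(7/1, 39/14) = 7 servings → $5.95.
avocado only: max(7/3, 39/16) = 2.438 servings → $4.39.
bell pepper + avocado with both tight: 0.1923 servings and 2.269 servings → $4.25.
The minimum over all feasible corners is $4.25.

$4.25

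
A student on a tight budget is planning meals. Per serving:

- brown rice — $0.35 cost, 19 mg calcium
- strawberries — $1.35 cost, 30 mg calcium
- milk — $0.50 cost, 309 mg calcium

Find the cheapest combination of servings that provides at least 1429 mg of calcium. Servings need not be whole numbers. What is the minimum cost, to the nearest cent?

$2.31

Cost per mg of calcium: milk $0.0016, brown rice $0.0184, strawberries $0.0450.
With no serving limits, use only milk: 1429 mg / 309 mg = 4.625 servings × $0.50 = $2.31.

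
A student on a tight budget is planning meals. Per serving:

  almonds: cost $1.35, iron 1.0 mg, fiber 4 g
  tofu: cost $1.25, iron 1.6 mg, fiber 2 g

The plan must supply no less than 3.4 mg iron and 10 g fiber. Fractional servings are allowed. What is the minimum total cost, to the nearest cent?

For a min-cost LP with two ≥-constraints, a basic feasible solution has at most two positive variables.
almonds only: max(3.4/1.0, 10/4) = 3.4 servings → $4.59.
tofu only: max(3.4/1.6, 10/2) = 5 servings → $6.25.
almonds + tofu with both tight: 2.091 servings and 0.8182 servings → $3.85.
The minimum over all feasible corners is $3.85.

$3.85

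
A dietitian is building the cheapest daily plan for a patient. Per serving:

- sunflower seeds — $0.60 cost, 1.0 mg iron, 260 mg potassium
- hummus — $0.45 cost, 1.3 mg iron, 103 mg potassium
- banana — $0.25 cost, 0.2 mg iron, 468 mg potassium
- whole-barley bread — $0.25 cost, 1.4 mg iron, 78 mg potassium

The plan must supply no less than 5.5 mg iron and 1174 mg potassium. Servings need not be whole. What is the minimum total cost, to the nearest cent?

$1.39

sunflower seeds only: max(5.5/1.0, 1174/260) = 5.5 servings → $3.30.
hummus only: max(5.5/1.3, 1174/103) = 11.4 servings → $5.13.
banana only: max(5.5/0.2, 1174/468) = 27.5 servings → $6.88.
whole-barley bread only: max(5.5/1.4, 1174/78) = 15.05 servings → $3.76.
sunflower seeds + hummus with both tight: 4.084 servings and 1.089 servings → $2.94.
sunflower seeds + banana: intersection lies outside the first quadrant.
sunflower seeds + whole-barley bread with both tight: 4.247 servings and 0.8951 servings → $2.77.
hummus + banana with both tight: 3.98 servings and 1.633 servings → $2.20.
hummus + whole-barley bread with both targets exact would need a negative amount; discard.
banana + whole-barley bread with both tight: 1.899 servings and 3.657 servings → $1.39.
The minimum over all feasible corners is $1.39.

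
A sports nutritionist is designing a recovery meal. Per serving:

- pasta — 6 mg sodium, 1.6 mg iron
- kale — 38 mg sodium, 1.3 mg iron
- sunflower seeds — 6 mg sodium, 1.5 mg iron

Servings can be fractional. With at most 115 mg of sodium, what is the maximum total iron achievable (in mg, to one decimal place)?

30.7 mg

Iron per mg sodium: pasta 0.2667, sunflower seeds 0.25, kale 0.03421.
With no serving limits, spend the whole sodium allowance on pasta: 115 mg / 6 mg × 1.6 mg = 30.7 mg.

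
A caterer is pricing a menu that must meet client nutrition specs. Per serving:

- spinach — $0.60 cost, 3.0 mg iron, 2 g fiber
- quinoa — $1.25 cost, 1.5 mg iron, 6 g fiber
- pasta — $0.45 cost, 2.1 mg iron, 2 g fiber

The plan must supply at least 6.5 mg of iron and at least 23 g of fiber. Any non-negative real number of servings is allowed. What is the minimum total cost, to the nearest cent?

With two linear requirements the optimum uses one or two foods; enumerate the corners.
spinach only: max(6.5/3.0, 23/2) = 11.5 servings → $6.90.
quinoa only: max(6.5/1.5, 23/6) = 4.333 servings → $5.42.
pasta only: max(6.5/2.1, 23/2) = 11.5 servings → $5.17.
spinach + quinoa with both tight: 0.3 servings and 3.733 servings → $4.85.
spinach + pasta: intersection lies outside the first quadrant.
quinoa + pasta with both tight: 3.677 servings and 0.4688 servings → $4.81.
The minimum over all feasible corners is $4.81.

$4.81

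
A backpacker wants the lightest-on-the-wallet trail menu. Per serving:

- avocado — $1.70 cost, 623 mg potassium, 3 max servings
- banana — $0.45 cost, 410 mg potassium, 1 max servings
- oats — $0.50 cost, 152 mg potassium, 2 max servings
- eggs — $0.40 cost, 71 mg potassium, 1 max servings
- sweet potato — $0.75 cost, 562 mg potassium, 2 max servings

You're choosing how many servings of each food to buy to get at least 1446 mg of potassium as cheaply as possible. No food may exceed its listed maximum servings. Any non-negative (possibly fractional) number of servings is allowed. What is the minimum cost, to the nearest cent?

Cost per mg of potassium: banana $0.0011, sweet potato $0.0013, avocado $0.0027, oats $0.0033, eggs $0.0056.
Take 1 serving of banana: +410.0 mg potassium for $0.45 (total $0.45, still need 1036.0 mg).
Take 1.843 servings of sweet potato: +1036.0 mg potassium for $1.38 (total $1.83, still need 0.0 mg).
Greedy by cheapest-per-mg is optimal for a single linear constraint, so the minimum cost is $1.83.

$1.83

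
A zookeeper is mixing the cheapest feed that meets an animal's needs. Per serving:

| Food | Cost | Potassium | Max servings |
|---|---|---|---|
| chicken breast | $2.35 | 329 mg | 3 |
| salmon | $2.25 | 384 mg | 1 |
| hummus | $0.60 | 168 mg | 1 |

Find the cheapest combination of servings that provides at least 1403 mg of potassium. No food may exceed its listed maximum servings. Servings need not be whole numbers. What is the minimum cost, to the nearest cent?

$8.93

Cost per mg of potassium: hummus $0.0036, salmon $0.0059, chicken breast $0.0071.
Take 1 serving of hummus: +168.0 mg potassium for $0.60 (total $0.60, still need 1235.0 mg).
Take 1 serving of salmon: +384.0 mg potassium for $2.25 (total $2.85, still need 851.0 mg).
Take 2.587 servings of chicken breast: +851.0 mg potassium for $6.08 (total $8.93, still need 0.0 mg).
Filling from the cheapest source first is optimal under one linear minimum: $8.93.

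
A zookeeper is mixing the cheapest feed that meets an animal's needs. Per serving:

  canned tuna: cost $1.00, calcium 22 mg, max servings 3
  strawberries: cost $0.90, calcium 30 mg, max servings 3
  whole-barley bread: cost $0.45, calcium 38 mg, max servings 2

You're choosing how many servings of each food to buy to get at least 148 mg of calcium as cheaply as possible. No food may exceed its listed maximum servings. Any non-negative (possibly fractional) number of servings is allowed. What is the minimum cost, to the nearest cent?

Cost per mg of calcium: whole-barley bread $0.0118, strawberries $0.0300, canned tuna $0.0455.
Take 2 servings of whole-barley bread: +76.0 mg calcium for $0.90 (total $0.90, still need 72.0 mg).
Take 2.4 servings of strawberries: +72.0 mg calcium for $2.16 (total $3.06, still need 0.0 mg).
Filling from the cheapest source first is optimal under one linear minimum: $3.06.

$3.06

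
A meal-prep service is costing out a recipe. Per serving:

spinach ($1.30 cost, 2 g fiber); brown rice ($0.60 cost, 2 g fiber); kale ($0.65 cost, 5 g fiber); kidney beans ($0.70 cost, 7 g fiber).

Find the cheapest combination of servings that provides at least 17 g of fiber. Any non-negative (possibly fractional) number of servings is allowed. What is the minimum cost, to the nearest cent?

Cost per g of fiber: kidney beans $0.1000, kale $0.1300, brown rice $0.3000, spinach $0.6500.
With no serving limits, use only kidney beans: 17 g / 7 g = 2.429 servings × $0.70 = $1.70.

$1.70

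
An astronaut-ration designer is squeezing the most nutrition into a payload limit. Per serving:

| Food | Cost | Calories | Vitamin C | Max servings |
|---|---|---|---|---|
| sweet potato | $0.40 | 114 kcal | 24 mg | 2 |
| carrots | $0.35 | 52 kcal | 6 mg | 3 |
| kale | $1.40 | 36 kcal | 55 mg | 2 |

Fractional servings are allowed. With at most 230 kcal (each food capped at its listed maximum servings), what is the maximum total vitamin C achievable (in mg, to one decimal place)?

Vitamin C per kcal: kale 1.528, sweet potato 0.2105, carrots 0.1154.
Take 2 servings of kale: uses 72 kcal, +110.0 mg vitamin C (running total 110.0 mg).
Take 1.386 servings of sweet potato: uses 158 kcal, +33.3 mg vitamin C (running total 143.3 mg).
Greedy by best ratio exhausts the calories allowance optimally: 143.3 mg.

143.3 mg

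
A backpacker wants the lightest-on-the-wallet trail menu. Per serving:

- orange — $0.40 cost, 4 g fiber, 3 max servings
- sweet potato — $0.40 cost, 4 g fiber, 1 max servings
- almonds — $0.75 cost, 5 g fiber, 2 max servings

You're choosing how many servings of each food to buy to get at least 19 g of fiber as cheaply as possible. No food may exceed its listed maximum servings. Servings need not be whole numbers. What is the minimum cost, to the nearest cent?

$2.05

Cost per g of fiber: orange $0.1000, sweet potato $0.1000, almonds $0.1500.
Take 3 servings of orange: +12.0 g fiber for $1.20 (total $1.20, still need 7.0 g).
Take 1 serving of sweet potato: +4.0 g fiber for $0.40 (total $1.60, still need 3.0 g).
Take 0.6 servings of almonds: +3.0 g fiber for $0.45 (total $2.05, still need 0.0 g).
Filling from the cheapest source first is optimal under one linear minimum: $2.05.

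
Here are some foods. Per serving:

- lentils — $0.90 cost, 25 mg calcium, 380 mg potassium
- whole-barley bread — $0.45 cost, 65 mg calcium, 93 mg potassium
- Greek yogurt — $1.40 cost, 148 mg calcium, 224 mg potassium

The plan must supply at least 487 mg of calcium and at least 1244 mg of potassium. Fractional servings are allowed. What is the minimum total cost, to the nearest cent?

$4.53

This is a tiny linear program; its minimum lies at a vertex of the feasible set. List the vertices and price them.
lentils only: max(487/25, 1244/380) = 19.48 servings → $17.53.
whole-barley bread only: max(487/65, 1244/93) = 13.38 servings → $6.02.
Greek yogurt only: max(487/148, 1244/224) = 5.554 servings → $7.78.
lentils + whole-barley bread with both tight: 1.59 servings and 6.881 servings → $4.53.
lentils + Greek yogurt with both tight: 1.482 servings and 3.04 servings → $5.59.
whole-barley bread + Greek yogurt with both targets exact would need a negative amount; discard.
So the least-cost plan costs $4.53.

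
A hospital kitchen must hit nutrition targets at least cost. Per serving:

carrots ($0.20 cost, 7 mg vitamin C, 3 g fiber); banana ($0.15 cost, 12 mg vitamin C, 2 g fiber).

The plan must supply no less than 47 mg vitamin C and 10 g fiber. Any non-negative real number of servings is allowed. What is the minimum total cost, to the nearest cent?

Two binding constraints pin down two serving amounts, so the optimal mix uses at most two foods. The candidates are each food alone (scaled to the tighter of vitamin C/fiber) and each pair with both constraints tight.
carrots only: max(47/7, 10/3) = 6.714 servings → $1.34.
banana only: max(47/12, 10/2) = 5 servings → $0.75.
carrots + banana with both tight: 1.182 servings and 3.227 servings → $0.72.
The minimum over all feasible corners is $0.72.

$0.72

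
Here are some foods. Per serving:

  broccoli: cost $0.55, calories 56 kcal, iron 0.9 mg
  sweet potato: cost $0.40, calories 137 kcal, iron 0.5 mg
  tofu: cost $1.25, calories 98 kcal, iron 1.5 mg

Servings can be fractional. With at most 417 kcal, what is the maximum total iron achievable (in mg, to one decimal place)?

Iron per kcal: broccoli 0.01607, tofu 0.01531, sweet potato 0.00365.
With no serving limits, spend the whole calories allowance on broccoli: 417 kcal / 56 kcal × 0.9 mg = 6.7 mg.

6.7 mg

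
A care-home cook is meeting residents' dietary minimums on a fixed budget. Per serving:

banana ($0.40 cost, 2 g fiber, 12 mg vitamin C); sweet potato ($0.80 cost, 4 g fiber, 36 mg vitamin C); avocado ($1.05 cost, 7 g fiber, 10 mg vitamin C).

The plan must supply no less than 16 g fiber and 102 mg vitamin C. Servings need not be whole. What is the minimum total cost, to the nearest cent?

An LP optimum is at a vertex; with two nutrient constraints at most two foods are used. Check each candidate.
banana only: max(16/2, 102/12) = 8.5 servings → $3.40.
sweet potato only: max(16/4, 102/36) = 4 servings → $3.20.
avocado only: max(16/7, 102/10) = 10.2 servings → $10.71.
banana + sweet potato with both tight: 7 servings and 0.5 servings → $3.20.
banana + avocado with both targets exact would need a negative amount; discard.
sweet potato + avocado with both tight: 2.613 servings and 0.7925 servings → $2.92.
The minimum over all feasible corners is $2.92.

$2.92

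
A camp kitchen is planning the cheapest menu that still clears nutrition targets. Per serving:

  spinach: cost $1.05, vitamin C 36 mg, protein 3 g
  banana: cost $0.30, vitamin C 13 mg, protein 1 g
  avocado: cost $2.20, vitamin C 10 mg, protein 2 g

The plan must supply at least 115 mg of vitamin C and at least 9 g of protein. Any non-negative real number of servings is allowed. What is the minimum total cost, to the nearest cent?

spinach only: max(115/36, 9/3) = 3.194 servings → $3.35.
banana only: max(115/13, 9/1) = 9 servings → $2.70.
avocado only: max(115/10, 9/2) = 11.5 servings → $25.30.
spinach + banana with both tight: 0.6667 servings and 7 servings → $2.80.
spinach + avocado: intersection lies outside the first quadrant.
banana + avocado with both tight: 8.75 servings and 0.125 servings → $2.90.
Cheapest feasible corner: $2.70.

$2.70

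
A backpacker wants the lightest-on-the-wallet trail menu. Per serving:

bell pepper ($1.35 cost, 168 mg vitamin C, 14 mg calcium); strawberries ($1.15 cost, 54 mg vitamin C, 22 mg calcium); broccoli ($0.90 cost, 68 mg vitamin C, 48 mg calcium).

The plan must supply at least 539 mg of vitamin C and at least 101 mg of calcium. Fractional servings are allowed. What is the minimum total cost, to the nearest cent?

bell pepper only: max(539/168, 101/14) = 7.214 servings → $9.74.
strawberries only: max(539/54, 101/22) = 9.981 servings → $11.48.
broccoli only: max(539/68, 101/48) = 7.926 servings → $7.13.
bell pepper + strawberries with both tight: 2.178 servings and 3.205 servings → $6.63.
bell pepper + broccoli with both tight: 2.672 servings and 1.325 servings → $4.80.
strawberries + broccoli with both targets exact would need a negative amount; discard.
So the least-cost plan costs $4.80.

$4.80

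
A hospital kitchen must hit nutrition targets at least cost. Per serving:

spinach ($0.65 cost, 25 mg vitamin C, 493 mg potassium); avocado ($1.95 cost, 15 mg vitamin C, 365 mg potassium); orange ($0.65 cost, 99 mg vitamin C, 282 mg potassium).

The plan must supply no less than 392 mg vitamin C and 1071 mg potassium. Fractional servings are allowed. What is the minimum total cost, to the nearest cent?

$2.57

Compare the cost at each extreme point of the feasible region.
spinach only: max(392/25, 1071/493) = 15.68 servings → $10.19.
avocado only: max(392/15, 1071/365) = 26.13 servings → $50.96.
orange only: max(392/99, 1071/282) = 3.96 servings → $2.57.
spinach + avocado with both targets exact would need a negative amount; discard.
spinach + orange: the both-tight solution has a negative serving — not a feasible corner.
avocado + orange: the both-tight solution has a negative serving — not a feasible corner.
So the least-cost plan costs $2.57.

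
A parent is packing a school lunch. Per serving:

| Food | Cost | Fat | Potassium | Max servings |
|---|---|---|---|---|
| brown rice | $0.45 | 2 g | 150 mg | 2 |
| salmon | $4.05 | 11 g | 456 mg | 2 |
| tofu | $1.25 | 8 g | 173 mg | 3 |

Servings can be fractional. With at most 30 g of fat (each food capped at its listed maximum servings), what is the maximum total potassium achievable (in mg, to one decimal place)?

Potassium per g fat: brown rice 75, salmon 41.45, tofu 21.62.
Take 2 servings of brown rice: uses 4 g fat, +300.0 mg potassium (running total 300.0 mg).
Take 2 servings of salmon: uses 22 g fat, +912.0 mg potassium (running total 1212.0 mg).
Take 0.5 servings of tofu: uses 4 g fat, +86.5 mg potassium (running total 1298.5 mg).
Filling greedily by potassium-per-g fat is optimal for one linear limit, giving 1298.5 mg.

1298.5 mg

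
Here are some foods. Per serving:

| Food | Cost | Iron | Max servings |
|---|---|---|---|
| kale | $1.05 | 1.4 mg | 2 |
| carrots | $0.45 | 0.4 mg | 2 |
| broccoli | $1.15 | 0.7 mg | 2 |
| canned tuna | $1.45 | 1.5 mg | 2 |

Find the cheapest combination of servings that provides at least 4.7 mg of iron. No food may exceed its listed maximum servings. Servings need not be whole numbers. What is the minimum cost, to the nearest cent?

$3.94

Cost per mg of iron: kale $0.7500, canned tuna $0.9667, carrots $1.1250, broccoli $1.6429.
Take 2 servings of kale: +2.8 mg iron for $2.10 (total $2.10, still need 1.9 mg).
Take 1.267 servings of canned tuna: +1.9 mg iron for $1.84 (total $3.94, still need 0.0 mg).
Greedy by cheapest-per-mg is optimal for a single linear constraint, so the minimum cost is $3.94.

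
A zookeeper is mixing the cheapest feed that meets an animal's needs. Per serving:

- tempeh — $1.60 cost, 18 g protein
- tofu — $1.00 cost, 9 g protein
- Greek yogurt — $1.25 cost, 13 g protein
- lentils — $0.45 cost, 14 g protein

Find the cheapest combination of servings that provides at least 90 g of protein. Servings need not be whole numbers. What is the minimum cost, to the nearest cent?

$2.89

Cost per g of protein: lentils $0.0321, tempeh $0.0889, Greek yogurt $0.0962, tofu $0.1111.
With no serving limits, use only lentils: 90 g / 14 g = 6.429 servings × $0.45 = $2.89.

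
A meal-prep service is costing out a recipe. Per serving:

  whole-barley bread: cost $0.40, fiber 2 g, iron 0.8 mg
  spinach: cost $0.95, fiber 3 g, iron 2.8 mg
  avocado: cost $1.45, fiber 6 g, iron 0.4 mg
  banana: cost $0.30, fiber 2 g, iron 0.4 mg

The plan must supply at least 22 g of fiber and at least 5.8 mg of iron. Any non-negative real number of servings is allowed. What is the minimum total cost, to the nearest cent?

$3.62

At the optimum either one food covers both requirements or two foods hit both targets exactly; no other combination can be cheaper.
whole-barley bread only: max(22/2, 5.8/0.8) = 11 servings → $4.40.
spinach only: max(22/3, 5.8/2.8) = 7.333 servings → $6.97.
avocado only: max(22/6, 5.8/0.4) = 14.5 servings → $21.02.
banana only: max(22/2, 5.8/0.4) = 14.5 servings → $4.35.
whole-barley bread + spinach: intersection lies outside the first quadrant.
whole-barley bread + avocado with both tight: 6.5 servings and 1.5 servings → $4.78.
whole-barley bread + banana with both tight: 3.5 servings and 7.5 servings → $3.65.
spinach + avocado with both tight: 1.667 servings and 2.833 servings → $5.69.
spinach + banana with both tight: 0.6364 servings and 10.05 servings → $3.62.
avocado + banana: intersection lies outside the first quadrant.
Cheapest feasible corner: $3.62.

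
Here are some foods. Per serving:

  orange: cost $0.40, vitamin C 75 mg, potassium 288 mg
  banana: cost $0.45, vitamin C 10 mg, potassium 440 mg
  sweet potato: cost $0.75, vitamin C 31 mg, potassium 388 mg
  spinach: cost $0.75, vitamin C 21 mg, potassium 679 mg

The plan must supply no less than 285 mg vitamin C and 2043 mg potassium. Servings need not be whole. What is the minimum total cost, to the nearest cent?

$2.46

Two binding constraints pin down two serving amounts, so the optimal mix uses at most two foods. The candidates are each food alone (scaled to the tighter of vitamin C/potassium) and each pair with both constraints tight.
orange only: max(285/75, 2043/288) = 7.094 servings → $2.84.
banana only: max(285/10, 2043/440) = 28.5 servings → $12.82.
sweet potato only: max(285/31, 2043/388) = 9.194 servings → $6.90.
spinach only: max(285/21, 2043/679) = 13.57 servings → $10.18.
orange + banana with both tight: 3.485 servings and 2.362 servings → $2.46.
orange + sweet potato with both tight: 2.342 servings and 3.527 servings → $3.58.
orange + spinach with both tight: 3.356 servings and 1.585 servings → $2.53.
banana + sweet potato with both targets exact would need a negative amount; discard.
banana + spinach: the both-tight solution has a negative serving — not a feasible corner.
sweet potato + spinach: the both-tight solution has a negative serving — not a feasible corner.
Cheapest feasible corner: $2.46.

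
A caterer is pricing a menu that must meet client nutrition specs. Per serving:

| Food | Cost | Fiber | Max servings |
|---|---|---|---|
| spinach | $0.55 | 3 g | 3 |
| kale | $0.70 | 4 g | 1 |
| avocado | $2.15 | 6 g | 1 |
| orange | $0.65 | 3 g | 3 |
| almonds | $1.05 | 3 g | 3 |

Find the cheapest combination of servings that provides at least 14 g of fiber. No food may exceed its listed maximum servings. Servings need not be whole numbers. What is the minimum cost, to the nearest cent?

Cost per g of fiber: kale $0.1750, spinach $0.1833, orange $0.2167, almonds $0.3500, avocado $0.3583.
Take 1 serving of kale: +4.0 g fiber for $0.70 (total $0.70, still need 10.0 g).
Take 3 servings of spinach: +9.0 g fiber for $1.65 (total $2.35, still need 1.0 g).
Take 0.3333 servings of orange: +1.0 g fiber for $0.22 (total $2.57, still need 0.0 g).
Greedy by cheapest-per-g is optimal for a single linear constraint, so the minimum cost is $2.57.

$2.57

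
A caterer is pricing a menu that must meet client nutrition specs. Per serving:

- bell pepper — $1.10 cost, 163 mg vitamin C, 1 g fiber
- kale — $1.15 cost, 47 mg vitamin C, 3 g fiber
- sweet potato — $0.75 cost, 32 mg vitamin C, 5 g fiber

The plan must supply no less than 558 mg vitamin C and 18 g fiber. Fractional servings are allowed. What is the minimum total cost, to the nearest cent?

With two linear requirements the optimum uses one or two foods; enumerate the corners.
bell pepper only: max(558/163, 18/1) = 18 servings → $19.80.
kale only: max(558/47, 18/3) = 11.87 servings → $13.65.
sweet potato only: max(558/32, 18/5) = 17.44 servings → $13.08.
bell pepper + kale with both tight: 1.873 servings and 5.376 servings → $8.24.
bell pepper + sweet potato with both tight: 2.828 servings and 3.034 servings → $5.39.
kale + sweet potato with both targets exact would need a negative amount; discard.
Cheapest feasible corner: $5.39.

$5.39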